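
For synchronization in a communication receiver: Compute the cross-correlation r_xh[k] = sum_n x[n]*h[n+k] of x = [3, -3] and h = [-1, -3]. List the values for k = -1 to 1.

Both sequences indexed from 0 and zero outside their support.
Lags with overlap: k = -1 to 1.
  r_xh[-1] = x[1]*h[0] = 3
  r_xh[0] = x[0]*h[0] + x[1]*h[1] = 6
  r_xh[1] = x[0]*h[1] = -9
r_xh = [3, 6, -9] (for k = -1, ..., 1)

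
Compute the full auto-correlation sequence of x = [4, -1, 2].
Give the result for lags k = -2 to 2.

r_xx[k] = sum_m x[m]*x[m+k], indexed from 0, for k = -2 to 2:
  r_xx[-2] = x[2]*x[0] = 8
  r_xx[-1] = x[1]*x[0] + x[2]*x[1] = -6
  r_xx[0] = x[0]*x[0] + x[1]*x[1] + x[2]*x[2] = 21
  r_xx[1] = x[0]*x[1] + x[1]*x[2] = -6
  r_xx[2] = x[0]*x[2] = 8
r_xx = [8, -6, 21, -6, 8]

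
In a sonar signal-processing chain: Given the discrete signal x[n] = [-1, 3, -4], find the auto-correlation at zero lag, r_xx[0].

The auto-correlation at zero lag r_xx[0] equals the signal energy.
r_xx[0] = sum of x[n]^2 = (-1)^2 + 3^2 + (-4)^2
= 1 + 9 + 16 = 26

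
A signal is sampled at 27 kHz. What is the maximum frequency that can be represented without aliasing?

The maximum frequency that can be represented without aliasing
is the Nyquist frequency: f_max = f_s / 2 = 27 kHz / 2 = 27/2 kHz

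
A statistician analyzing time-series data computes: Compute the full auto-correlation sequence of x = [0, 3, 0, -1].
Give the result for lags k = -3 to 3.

r_xx[k] = sum_m x[m]*x[m+k], indexed from 0, for k = -3 to 3:
  r_xx[-3] = x[3]*x[0] = 0
  r_xx[-2] = x[2]*x[0] + x[3]*x[1] = -3
  r_xx[-1] = x[1]*x[0] + x[2]*x[1] + x[3]*x[2] = 0
  r_xx[0] = x[0]*x[0] + x[1]*x[1] + x[2]*x[2] + x[3]*x[3] = 10
  r_xx[1] = x[0]*x[1] + x[1]*x[2] + x[2]*x[3] = 0
  r_xx[2] = x[0]*x[2] + x[1]*x[3] = -3
  r_xx[3] = x[0]*x[3] = 0
r_xx = [0, -3, 0, 10, 0, -3, 0]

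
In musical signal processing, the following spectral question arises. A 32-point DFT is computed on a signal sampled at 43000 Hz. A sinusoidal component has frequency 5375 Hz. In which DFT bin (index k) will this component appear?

DFT frequency resolution = f_s/N = 43000/32 = 5375/4 Hz
Bin index k = f_signal / resolution = 5375 / 5375/4 = 4
The signal frequency 5375 Hz falls in DFT bin k = 4.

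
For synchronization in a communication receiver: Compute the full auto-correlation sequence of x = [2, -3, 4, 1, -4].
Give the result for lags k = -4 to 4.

r_xx[k] = sum_m x[m]*x[m+k], indexed from 0, for k = -4 to 4:
  r_xx[-4] = x[4]*x[0] = -8
  r_xx[-3] = x[3]*x[0] + x[4]*x[1] = 14
  r_xx[-2] = x[2]*x[0] + x[3]*x[1] + x[4]*x[2] = -11
  r_xx[-1] = x[1]*x[0] + x[2]*x[1] + x[3]*x[2] + x[4]*x[3] = -18
  r_xx[0] = x[0]*x[0] + x[1]*x[1] + x[2]*x[2] + x[3]*x[3] + x[4]*x[4] = 46
  r_xx[1] = x[0]*x[1] + x[1]*x[2] + x[2]*x[3] + x[3]*x[4] = -18
  r_xx[2] = x[0]*x[2] + x[1]*x[3] + x[2]*x[4] = -11
  r_xx[3] = x[0]*x[3] + x[1]*x[4] = 14
  r_xx[4] = x[0]*x[4] = -8
r_xx = [-8, 14, -11, -18, 46, -18, -11, 14, -8]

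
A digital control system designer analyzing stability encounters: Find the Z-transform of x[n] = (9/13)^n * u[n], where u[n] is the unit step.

The Z-transform of a^n * u[n] is z/(z-a) for |z| > |a|.
Here a = 9/13, so X(z) = z/(z - (9/13)) = 13z/(13z - 9)
ROC: |z| > 9/13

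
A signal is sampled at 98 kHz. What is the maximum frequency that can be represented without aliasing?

The maximum frequency that can be represented without aliasing
is the Nyquist frequency: f_max = f_s / 2 = 98 kHz / 2 = 49 kHz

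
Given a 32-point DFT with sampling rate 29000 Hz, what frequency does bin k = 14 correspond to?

The frequency of DFT bin k is: f_k = k * f_s / N
f_14 = 14 * 29000 / 32 = 25375/2 Hz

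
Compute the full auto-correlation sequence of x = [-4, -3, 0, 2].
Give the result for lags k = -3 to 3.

r_xx[k] = sum_m x[m]*x[m+k], indexed from 0, for k = -3 to 3:
  r_xx[-3] = x[3]*x[0] = -8
  r_xx[-2] = x[2]*x[0] + x[3]*x[1] = -6
  r_xx[-1] = x[1]*x[0] + x[2]*x[1] + x[3]*x[2] = 12
  r_xx[0] = x[0]*x[0] + x[1]*x[1] + x[2]*x[2] + x[3]*x[3] = 29
  r_xx[1] = x[0]*x[1] + x[1]*x[2] + x[2]*x[3] = 12
  r_xx[2] = x[0]*x[2] + x[1]*x[3] = -6
  r_xx[3] = x[0]*x[3] = -8
r_xx = [-8, -6, 12, 29, 12, -6, -8]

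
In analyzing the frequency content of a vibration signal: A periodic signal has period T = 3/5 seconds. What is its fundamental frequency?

The fundamental frequency is the reciprocal of the period.
f = 1/T = 1/(3/5) = 5/3 Hz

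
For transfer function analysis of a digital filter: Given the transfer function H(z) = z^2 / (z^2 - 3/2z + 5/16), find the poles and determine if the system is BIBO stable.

Poles are roots of the denominator: z^2 - 3/2z + 5/16 = 0.
Quadratic formula: z = [-(-3/2) +/- sqrt((-3/2)^2 - 4*(5/16))] / 2
Discriminant = 9/4 - 5/4 = 1; sqrt = 1.
z = (3/2 +/- 1) / 2 => z = 5/4 or z = 1/4.
|p1| = 5/4, |p2| = 1/4.
For BIBO stability, all poles must lie inside the unit circle (|p| < 1).
System is UNSTABLE since at least one |p| >= 1.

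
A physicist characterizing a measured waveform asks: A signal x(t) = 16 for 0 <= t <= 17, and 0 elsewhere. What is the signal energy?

Energy = integral of |x(t)|^2 dt over the signal duration
= 16^2 * 17 = 256 * 17 = 4352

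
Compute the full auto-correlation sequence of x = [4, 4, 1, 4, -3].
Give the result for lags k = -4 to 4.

r_xx[k] = sum_m x[m]*x[m+k], indexed from 0, for k = -4 to 4:
  r_xx[-4] = x[4]*x[0] = -12
  r_xx[-3] = x[3]*x[0] + x[4]*x[1] = 4
  r_xx[-2] = x[2]*x[0] + x[3]*x[1] + x[4]*x[2] = 17
  r_xx[-1] = x[1]*x[0] + x[2]*x[1] + x[3]*x[2] + x[4]*x[3] = 12
  r_xx[0] = x[0]*x[0] + x[1]*x[1] + x[2]*x[2] + x[3]*x[3] + x[4]*x[4] = 58
  r_xx[1] = x[0]*x[1] + x[1]*x[2] + x[2]*x[3] + x[3]*x[4] = 12
  r_xx[2] = x[0]*x[2] + x[1]*x[3] + x[2]*x[4] = 17
  r_xx[3] = x[0]*x[3] + x[1]*x[4] = 4
  r_xx[4] = x[0]*x[4] = -12
r_xx = [-12, 4, 17, 12, 58, 12, 17, 4, -12]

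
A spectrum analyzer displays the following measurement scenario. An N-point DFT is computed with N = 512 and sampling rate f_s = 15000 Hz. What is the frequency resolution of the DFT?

DFT frequency resolution = f_s / N
= 15000 / 512 = 1875/64 Hz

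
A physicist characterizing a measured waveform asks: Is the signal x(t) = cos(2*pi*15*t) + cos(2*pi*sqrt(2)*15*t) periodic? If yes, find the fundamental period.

f1 = 15 Hz, f2 = 15*sqrt(2) Hz
Ratio f2/f1 = sqrt(2), which is irrational.
Since the frequency ratio is irrational, no common period exists.
The signal is not periodic.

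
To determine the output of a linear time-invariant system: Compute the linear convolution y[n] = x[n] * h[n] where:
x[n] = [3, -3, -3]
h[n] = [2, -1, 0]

y[n] = sum_k x[k]*h[n-k]. Output length = len(x) + len(h) - 1 = 3 + 3 - 1 = 5.
y[0] = 3*2 = 6
y[1] = -3*2 + 3*-1 = -9
y[2] = -3*2 + -3*-1 + 3*0 = -3
y[3] = -3*-1 + -3*0 = 3
y[4] = -3*0 = 0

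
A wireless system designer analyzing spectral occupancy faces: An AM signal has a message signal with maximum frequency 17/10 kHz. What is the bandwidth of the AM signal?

In AM (double-sideband), the bandwidth is twice the message frequency.
BW = 2 * f_m = 2 * 17/10 kHz = 17/5 kHz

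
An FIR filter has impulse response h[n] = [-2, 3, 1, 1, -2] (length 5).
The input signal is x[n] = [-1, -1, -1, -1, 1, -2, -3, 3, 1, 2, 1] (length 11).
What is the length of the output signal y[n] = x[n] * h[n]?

For linear convolution, the output length is:
len(y) = len(x) + len(h) - 1 = 11 + 5 - 1 = 15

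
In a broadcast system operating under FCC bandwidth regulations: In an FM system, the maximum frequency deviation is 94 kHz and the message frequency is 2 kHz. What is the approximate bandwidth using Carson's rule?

Carson's rule: BW = 2*(delta_f + f_m)
= 2*(94 + 2) kHz = 192 kHz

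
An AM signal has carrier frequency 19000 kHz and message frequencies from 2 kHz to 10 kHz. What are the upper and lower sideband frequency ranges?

Upper sideband (USB) = fc + [fm_low, fm_high] = 19000 + [2, 10] = [19002, 19010] kHz
Lower sideband (LSB) = fc - [fm_high, fm_low] = 19000 - [10, 2] = [18990, 18998] kHz
Total occupied spectrum: 18990 kHz to 19010 kHz (plus carrier at 19000 kHz)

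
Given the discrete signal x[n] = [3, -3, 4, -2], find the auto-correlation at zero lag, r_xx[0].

The auto-correlation at zero lag r_xx[0] equals the signal energy.
r_xx[0] = sum of x[n]^2 = 3^2 + (-3)^2 + 4^2 + (-2)^2
= 9 + 9 + 16 + 4 = 38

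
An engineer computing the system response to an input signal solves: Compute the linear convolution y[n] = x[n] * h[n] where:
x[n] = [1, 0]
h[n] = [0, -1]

y[n] = sum_k x[k]*h[n-k]. Output length = len(x) + len(h) - 1 = 2 + 2 - 1 = 3.
y[0] = 1*0 = 0
y[1] = 0*0 + 1*-1 = -1
y[2] = 0*-1 = 0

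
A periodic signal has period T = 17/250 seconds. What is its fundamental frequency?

The fundamental frequency is the reciprocal of the period.
f = 1/T = 1/(17/250) = 250/17 Hz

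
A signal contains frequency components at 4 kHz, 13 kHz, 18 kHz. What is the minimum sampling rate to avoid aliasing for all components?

The highest frequency component is f_max = 18 kHz.
Nyquist rate = 2 * f_max = 2 * 18 kHz = 36 kHz.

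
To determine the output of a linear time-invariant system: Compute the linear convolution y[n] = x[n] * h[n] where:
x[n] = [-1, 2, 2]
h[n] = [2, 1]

y[n] = sum_k x[k]*h[n-k]. Output length = len(x) + len(h) - 1 = 3 + 2 - 1 = 4.
y[0] = -1*2 = -2
y[1] = 2*2 + -1*1 = 3
y[2] = 2*2 + 2*1 = 6
y[3] = 2*1 = 2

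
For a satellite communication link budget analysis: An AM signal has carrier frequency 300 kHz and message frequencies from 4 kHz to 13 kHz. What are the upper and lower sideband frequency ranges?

Upper sideband (USB) = fc + [fm_low, fm_high] = 300 + [4, 13] = [304, 313] kHz
Lower sideband (LSB) = fc - [fm_high, fm_low] = 300 - [13, 4] = [287, 296] kHz
Total occupied spectrum: 287 kHz to 313 kHz (plus carrier at 300 kHz)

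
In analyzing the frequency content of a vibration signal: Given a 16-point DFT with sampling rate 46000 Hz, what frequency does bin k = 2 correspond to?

The frequency of DFT bin k is: f_k = k * f_s / N
f_2 = 2 * 46000 / 16 = 5750 Hz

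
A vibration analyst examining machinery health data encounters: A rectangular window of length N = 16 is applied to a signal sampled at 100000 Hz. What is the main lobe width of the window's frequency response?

For a rectangular window of length N,
the main lobe width in frequency is 2*f_s/N.
= 2*100000/16 = 12500 Hz
This determines the minimum frequency separation for resolving two sinusoids.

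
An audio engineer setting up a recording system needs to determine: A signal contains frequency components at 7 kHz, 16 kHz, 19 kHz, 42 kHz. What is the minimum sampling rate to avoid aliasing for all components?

The highest frequency component is f_max = 42 kHz.
Nyquist rate = 2 * f_max = 2 * 42 kHz = 84 kHz.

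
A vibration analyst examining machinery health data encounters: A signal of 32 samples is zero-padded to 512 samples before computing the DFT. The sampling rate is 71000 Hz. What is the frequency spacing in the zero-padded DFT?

Original DFT: N = 32, resolution = f_s/N = 71000/32 = 8875/4 Hz
Zero-padded DFT: N = 512, resolution = f_s/N = 71000/512 = 8875/64 Hz
Zero-padding interpolates the spectrum (finer frequency grid)
but does NOT improve the true spectral resolution (ability to resolve close frequencies).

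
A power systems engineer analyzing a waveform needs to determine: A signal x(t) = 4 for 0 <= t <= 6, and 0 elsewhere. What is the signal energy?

Energy = integral of |x(t)|^2 dt over the signal duration
= 4^2 * 6 = 16 * 6 = 96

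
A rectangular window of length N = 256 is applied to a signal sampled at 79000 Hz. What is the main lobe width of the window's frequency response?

For a rectangular window of length N,
the main lobe width in frequency is 2*f_s/N.
= 2*79000/256 = 9875/16 Hz
This determines the minimum frequency separation for resolving two sinusoids.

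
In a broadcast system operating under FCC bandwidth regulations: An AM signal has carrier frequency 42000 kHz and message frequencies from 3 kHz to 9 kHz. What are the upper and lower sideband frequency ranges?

Upper sideband (USB) = fc + [fm_low, fm_high] = 42000 + [3, 9] = [42003, 42009] kHz
Lower sideband (LSB) = fc - [fm_high, fm_low] = 42000 - [9, 3] = [41991, 41997] kHz
Total occupied spectrum: 41991 kHz to 42009 kHz (plus carrier at 42000 kHz)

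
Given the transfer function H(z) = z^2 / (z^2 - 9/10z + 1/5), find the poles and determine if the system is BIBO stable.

Poles are roots of the denominator: z^2 - 9/10z + 1/5 = 0.
Quadratic formula: z = [-(-9/10) +/- sqrt((-9/10)^2 - 4*(1/5))] / 2
Discriminant = 81/100 - 4/5 = 1/100; sqrt = 1/10.
z = (9/10 +/- 1/10) / 2 => z = 1/2 or z = 2/5.
|p1| = 2/5, |p2| = 1/2.
For BIBO stability, all poles must lie inside the unit circle (|p| < 1).
System is STABLE since both |p| < 1.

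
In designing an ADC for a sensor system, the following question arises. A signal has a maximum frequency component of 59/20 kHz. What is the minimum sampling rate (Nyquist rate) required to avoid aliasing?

By the Nyquist-Shannon sampling theorem,
the minimum sampling rate (Nyquist rate) must be at least 2 * f_max.
Nyquist rate = 2 * 59/20 kHz = 59/10 kHz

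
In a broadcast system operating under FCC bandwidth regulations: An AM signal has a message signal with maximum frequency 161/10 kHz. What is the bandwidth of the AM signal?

In AM (double-sideband), the bandwidth is twice the message frequency.
BW = 2 * f_m = 2 * 161/10 kHz = 161/5 kHz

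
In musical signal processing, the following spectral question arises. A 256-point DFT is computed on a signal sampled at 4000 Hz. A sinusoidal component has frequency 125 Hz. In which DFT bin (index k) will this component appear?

DFT frequency resolution = f_s/N = 4000/256 = 125/8 Hz
Bin index k = f_signal / resolution = 125 / 125/8 = 8
The signal frequency 125 Hz falls in DFT bin k = 8.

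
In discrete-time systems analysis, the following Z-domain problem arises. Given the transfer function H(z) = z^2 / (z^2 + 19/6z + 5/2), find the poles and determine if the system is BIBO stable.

Poles are roots of the denominator: z^2 + 19/6z + 5/2 = 0.
Quadratic formula: z = [-(19/6) +/- sqrt((19/6)^2 - 4*(5/2))] / 2
Discriminant = 361/36 - 10 = 1/36; sqrt = 1/6.
z = (-19/6 +/- 1/6) / 2 => z = -3/2 or z = -5/3.
|p1| = 5/3, |p2| = 3/2.
For BIBO stability, all poles must lie inside the unit circle (|p| < 1).
System is UNSTABLE since at least one |p| >= 1.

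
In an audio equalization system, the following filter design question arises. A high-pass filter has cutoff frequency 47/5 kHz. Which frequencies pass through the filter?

A high-pass filter passes all frequencies above the cutoff frequency 47/5 kHz and attenuates lower frequencies.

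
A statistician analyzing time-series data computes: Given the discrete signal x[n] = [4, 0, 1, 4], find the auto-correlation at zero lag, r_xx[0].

The auto-correlation at zero lag r_xx[0] equals the signal energy.
r_xx[0] = sum of x[n]^2 = 4^2 + 0^2 + 1^2 + 4^2
= 16 + 0 + 1 + 16 = 33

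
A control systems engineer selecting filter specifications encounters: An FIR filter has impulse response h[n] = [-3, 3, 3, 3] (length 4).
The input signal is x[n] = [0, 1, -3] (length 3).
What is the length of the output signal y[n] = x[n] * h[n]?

For linear convolution, the output length is:
len(y) = len(x) + len(h) - 1 = 3 + 4 - 1 = 6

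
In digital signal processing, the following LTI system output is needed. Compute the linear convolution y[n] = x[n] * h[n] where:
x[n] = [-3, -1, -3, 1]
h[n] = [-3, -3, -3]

y[n] = sum_k x[k]*h[n-k]. Output length = len(x) + len(h) - 1 = 4 + 3 - 1 = 6.
y[0] = -3*-3 = 9
y[1] = -1*-3 + -3*-3 = 12
y[2] = -3*-3 + -1*-3 + -3*-3 = 21
y[3] = 1*-3 + -3*-3 + -1*-3 = 9
y[4] = 1*-3 + -3*-3 = 6
y[5] = 1*-3 = -3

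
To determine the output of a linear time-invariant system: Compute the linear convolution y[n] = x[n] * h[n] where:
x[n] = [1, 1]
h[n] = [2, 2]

y[n] = sum_k x[k]*h[n-k]. Output length = len(x) + len(h) - 1 = 2 + 2 - 1 = 3.
y[0] = 1*2 = 2
y[1] = 1*2 + 1*2 = 4
y[2] = 1*2 = 2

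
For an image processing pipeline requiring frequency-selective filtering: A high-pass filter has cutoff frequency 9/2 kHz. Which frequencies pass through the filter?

A high-pass filter passes all frequencies above the cutoff frequency 9/2 kHz and attenuates lower frequencies.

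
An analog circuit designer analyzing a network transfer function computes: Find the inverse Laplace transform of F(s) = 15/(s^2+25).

Standard pair: w/(s^2+w^2) <-> sin(wt)*u(t)
Recognize w^2 = 25, so w = 5; numerator 15 = 3*5.
f(t) = 3*sin(5t)*u(t)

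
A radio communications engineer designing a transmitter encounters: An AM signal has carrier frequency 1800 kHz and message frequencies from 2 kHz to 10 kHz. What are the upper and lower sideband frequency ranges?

Upper sideband (USB) = fc + [fm_low, fm_high] = 1800 + [2, 10] = [1802, 1810] kHz
Lower sideband (LSB) = fc - [fm_high, fm_low] = 1800 - [10, 2] = [1790, 1798] kHz
Total occupied spectrum: 1790 kHz to 1810 kHz (plus carrier at 1800 kHz)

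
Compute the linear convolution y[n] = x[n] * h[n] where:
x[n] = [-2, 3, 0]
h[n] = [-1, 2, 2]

y[n] = sum_k x[k]*h[n-k]. Output length = len(x) + len(h) - 1 = 3 + 3 - 1 = 5.
y[0] = -2*-1 = 2
y[1] = 3*-1 + -2*2 = -7
y[2] = 0*-1 + 3*2 + -2*2 = 2
y[3] = 0*2 + 3*2 = 6
y[4] = 0*2 = 0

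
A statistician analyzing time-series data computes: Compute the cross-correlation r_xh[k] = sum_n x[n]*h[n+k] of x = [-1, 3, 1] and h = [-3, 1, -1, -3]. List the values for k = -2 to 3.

Both sequences indexed from 0 and zero outside their support.
Lags with overlap: k = -2 to 3.
  r_xh[-2] = x[2]*h[0] = -3
  r_xh[-1] = x[1]*h[0] + x[2]*h[1] = -8
  r_xh[0] = x[0]*h[0] + x[1]*h[1] + x[2]*h[2] = 5
  r_xh[1] = x[0]*h[1] + x[1]*h[2] + x[2]*h[3] = -7
  r_xh[2] = x[0]*h[2] + x[1]*h[3] = -8
  r_xh[3] = x[0]*h[3] = 3
r_xh = [-3, -8, 5, -7, -8, 3] (for k = -2, ..., 3)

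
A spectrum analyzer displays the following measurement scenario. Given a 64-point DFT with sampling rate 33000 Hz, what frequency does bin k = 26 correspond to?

The frequency of DFT bin k is: f_k = k * f_s / N
f_26 = 26 * 33000 / 64 = 53625/4 Hz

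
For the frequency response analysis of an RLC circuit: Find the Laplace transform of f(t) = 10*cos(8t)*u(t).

Standard pair: cos(wt)*u(t) <-> s/(s^2+w^2)
With w = 8: L{10*cos(8t)*u(t)} = 10s/(s^2+64)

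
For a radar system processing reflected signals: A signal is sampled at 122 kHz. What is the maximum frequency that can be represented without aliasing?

The maximum frequency that can be represented without aliasing
is the Nyquist frequency: f_max = f_s / 2 = 122 kHz / 2 = 61 kHz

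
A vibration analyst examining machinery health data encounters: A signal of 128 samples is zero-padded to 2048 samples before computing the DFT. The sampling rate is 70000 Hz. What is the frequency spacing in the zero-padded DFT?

Original DFT: N = 128, resolution = f_s/N = 70000/128 = 4375/8 Hz
Zero-padded DFT: N = 2048, resolution = f_s/N = 70000/2048 = 4375/128 Hz
Zero-padding interpolates the spectrum (finer frequency grid)
but does NOT improve the true spectral resolution (ability to resolve close frequencies).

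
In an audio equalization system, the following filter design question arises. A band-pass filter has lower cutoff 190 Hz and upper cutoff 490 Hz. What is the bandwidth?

Bandwidth = f_high - f_low
= 490 Hz - 190 Hz = 300 Hz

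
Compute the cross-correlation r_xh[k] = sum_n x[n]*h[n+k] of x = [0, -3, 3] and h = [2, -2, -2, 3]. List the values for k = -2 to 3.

Both sequences indexed from 0 and zero outside their support.
Lags with overlap: k = -2 to 3.
  r_xh[-2] = x[2]*h[0] = 6
  r_xh[-1] = x[1]*h[0] + x[2]*h[1] = -12
  r_xh[0] = x[0]*h[0] + x[1]*h[1] + x[2]*h[2] = 0
  r_xh[1] = x[0]*h[1] + x[1]*h[2] + x[2]*h[3] = 15
  r_xh[2] = x[0]*h[2] + x[1]*h[3] = -9
  r_xh[3] = x[0]*h[3] = 0
r_xh = [6, -12, 0, 15, -9, 0] (for k = -2, ..., 3)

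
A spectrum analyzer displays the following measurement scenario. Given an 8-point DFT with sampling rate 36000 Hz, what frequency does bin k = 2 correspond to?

The frequency of DFT bin k is: f_k = k * f_s / N
f_2 = 2 * 36000 / 8 = 9000 Hz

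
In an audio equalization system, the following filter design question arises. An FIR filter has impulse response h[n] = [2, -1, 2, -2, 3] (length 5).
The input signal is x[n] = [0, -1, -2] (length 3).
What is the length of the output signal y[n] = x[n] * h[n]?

For linear convolution, the output length is:
len(y) = len(x) + len(h) - 1 = 3 + 5 - 1 = 7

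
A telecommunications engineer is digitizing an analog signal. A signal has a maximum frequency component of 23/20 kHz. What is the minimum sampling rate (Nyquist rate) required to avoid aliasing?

By the Nyquist-Shannon sampling theorem,
the minimum sampling rate (Nyquist rate) must be at least 2 * f_max.
Nyquist rate = 2 * 23/20 kHz = 23/10 kHz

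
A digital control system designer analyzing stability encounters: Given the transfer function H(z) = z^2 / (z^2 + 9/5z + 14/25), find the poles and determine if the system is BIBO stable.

Poles are roots of the denominator: z^2 + 9/5z + 14/25 = 0.
Quadratic formula: z = [-(9/5) +/- sqrt((9/5)^2 - 4*(14/25))] / 2
Discriminant = 81/25 - 56/25 = 1; sqrt = 1.
z = (-9/5 +/- 1) / 2 => z = -2/5 or z = -7/5.
|p1| = 7/5, |p2| = 2/5.
For BIBO stability, all poles must lie inside the unit circle (|p| < 1).
System is UNSTABLE since at least one |p| >= 1.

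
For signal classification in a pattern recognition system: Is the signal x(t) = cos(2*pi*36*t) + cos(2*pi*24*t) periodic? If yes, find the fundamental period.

f1 = 36 Hz, f2 = 24 Hz
Period T1 = 1/36, T2 = 1/24
Ratio T1/T2 = 24/36, which is rational.
The signal is periodic with fundamental period T = 1/GCD(36,24) = 1/12 s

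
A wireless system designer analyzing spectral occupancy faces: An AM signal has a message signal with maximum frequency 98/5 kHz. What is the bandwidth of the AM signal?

In AM (double-sideband), the bandwidth is twice the message frequency.
BW = 2 * f_m = 2 * 98/5 kHz = 196/5 kHz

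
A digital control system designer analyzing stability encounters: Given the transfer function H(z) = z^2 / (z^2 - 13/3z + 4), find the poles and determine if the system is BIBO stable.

Poles are roots of the denominator: z^2 - 13/3z + 4 = 0.
Quadratic formula: z = [-(-13/3) +/- sqrt((-13/3)^2 - 4*(4))] / 2
Discriminant = 169/9 - 16 = 25/9; sqrt = 5/3.
z = (13/3 +/- 5/3) / 2 => z = 3 or z = 4/3.
|p1| = 4/3, |p2| = 3.
For BIBO stability, all poles must lie inside the unit circle (|p| < 1).
System is UNSTABLE since at least one |p| >= 1.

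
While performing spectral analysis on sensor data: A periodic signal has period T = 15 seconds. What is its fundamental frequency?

The fundamental frequency is the reciprocal of the period.
f = 1/T = 1/(15) = 1/15 Hz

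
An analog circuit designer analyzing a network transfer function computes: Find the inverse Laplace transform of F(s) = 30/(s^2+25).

Standard pair: w/(s^2+w^2) <-> sin(wt)*u(t)
Recognize w^2 = 25, so w = 5; numerator 30 = 6*5.
f(t) = 6*sin(5t)*u(t)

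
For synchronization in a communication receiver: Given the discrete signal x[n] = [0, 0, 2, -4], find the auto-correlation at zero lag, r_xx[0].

The auto-correlation at zero lag r_xx[0] equals the signal energy.
r_xx[0] = sum of x[n]^2 = 0^2 + 0^2 + 2^2 + (-4)^2
= 0 + 0 + 4 + 16 = 20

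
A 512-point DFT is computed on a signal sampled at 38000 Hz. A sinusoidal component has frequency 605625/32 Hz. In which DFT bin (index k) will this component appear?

DFT frequency resolution = f_s/N = 38000/512 = 2375/32 Hz
Bin index k = f_signal / resolution = 605625/32 / 2375/32 = 255
The signal frequency 605625/32 Hz falls in DFT bin k = 255.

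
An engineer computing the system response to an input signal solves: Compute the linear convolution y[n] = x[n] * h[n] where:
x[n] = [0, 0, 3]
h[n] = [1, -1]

y[n] = sum_k x[k]*h[n-k]. Output length = len(x) + len(h) - 1 = 3 + 2 - 1 = 4.
y[0] = 0*1 = 0
y[1] = 0*1 + 0*-1 = 0
y[2] = 3*1 + 0*-1 = 3
y[3] = 3*-1 = -3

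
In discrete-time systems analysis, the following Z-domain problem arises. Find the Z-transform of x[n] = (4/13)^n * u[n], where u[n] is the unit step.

The Z-transform of a^n * u[n] is z/(z-a) for |z| > |a|.
Here a = 4/13, so X(z) = z/(z - (4/13)) = 13z/(13z - 4)
ROC: |z| > 4/13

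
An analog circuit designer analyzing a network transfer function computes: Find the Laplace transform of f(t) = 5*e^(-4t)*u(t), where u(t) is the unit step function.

Standard Laplace transform pair:
e^(-at)*u(t) <-> 1/(s+a)
With a = 4: L{5*e^(-4t)*u(t)} = 5/(s+4), ROC: Re(s) > -4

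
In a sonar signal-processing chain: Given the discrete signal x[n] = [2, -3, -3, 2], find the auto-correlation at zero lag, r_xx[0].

The auto-correlation at zero lag r_xx[0] equals the signal energy.
r_xx[0] = sum of x[n]^2 = 2^2 + (-3)^2 + (-3)^2 + 2^2
= 4 + 9 + 9 + 4 = 26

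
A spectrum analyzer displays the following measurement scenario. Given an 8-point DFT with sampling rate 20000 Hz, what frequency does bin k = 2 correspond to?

The frequency of DFT bin k is: f_k = k * f_s / N
f_2 = 2 * 20000 / 8 = 5000 Hz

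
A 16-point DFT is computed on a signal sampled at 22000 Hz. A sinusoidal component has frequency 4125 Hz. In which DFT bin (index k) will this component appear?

DFT frequency resolution = f_s/N = 22000/16 = 1375 Hz
Bin index k = f_signal / resolution = 4125 / 1375 = 3
The signal frequency 4125 Hz falls in DFT bin k = 3.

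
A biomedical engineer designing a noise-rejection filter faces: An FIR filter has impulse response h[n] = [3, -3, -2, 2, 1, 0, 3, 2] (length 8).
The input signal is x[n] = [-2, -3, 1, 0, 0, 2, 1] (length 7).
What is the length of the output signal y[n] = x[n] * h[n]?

For linear convolution, the output length is:
len(y) = len(x) + len(h) - 1 = 7 + 8 - 1 = 14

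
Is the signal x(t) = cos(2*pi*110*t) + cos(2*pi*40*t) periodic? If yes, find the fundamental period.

f1 = 110 Hz, f2 = 40 Hz
Period T1 = 1/110, T2 = 1/40
Ratio T1/T2 = 40/110, which is rational.
The signal is periodic with fundamental period T = 1/GCD(110,40) = 1/10 s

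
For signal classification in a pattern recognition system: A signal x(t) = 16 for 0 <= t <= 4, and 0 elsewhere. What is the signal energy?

Energy = integral of |x(t)|^2 dt over the signal duration
= 16^2 * 4 = 256 * 4 = 1024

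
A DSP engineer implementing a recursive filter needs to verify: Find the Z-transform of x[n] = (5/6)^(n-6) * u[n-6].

Time-shifting property: if X(z) = Z{x[n]}, then Z{x[n-d]} = z^(-d) * X(z)
X(z) = z/(z - 5/6) for x[n] = (5/6)^n * u[n]
Z{x[n-6]} = z^(-6) * z/(z - 5/6) = z^(-5)/(z - 5/6)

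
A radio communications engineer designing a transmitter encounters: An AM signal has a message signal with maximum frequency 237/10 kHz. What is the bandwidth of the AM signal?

In AM (double-sideband), the bandwidth is twice the message frequency.
BW = 2 * f_m = 2 * 237/10 kHz = 237/5 kHz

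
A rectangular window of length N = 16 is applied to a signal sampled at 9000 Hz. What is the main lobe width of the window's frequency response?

For a rectangular window of length N,
the main lobe width in frequency is 2*f_s/N.
= 2*9000/16 = 1125 Hz
This determines the minimum frequency separation for resolving two sinusoids.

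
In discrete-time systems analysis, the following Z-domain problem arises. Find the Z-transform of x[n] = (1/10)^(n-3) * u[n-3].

Time-shifting property: if X(z) = Z{x[n]}, then Z{x[n-d]} = z^(-d) * X(z)
X(z) = z/(z - 1/10) for x[n] = (1/10)^n * u[n]
Z{x[n-3]} = z^(-3) * z/(z - 1/10) = z^(-2)/(z - 1/10)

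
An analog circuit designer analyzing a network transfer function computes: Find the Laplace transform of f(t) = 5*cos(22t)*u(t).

Standard pair: cos(wt)*u(t) <-> s/(s^2+w^2)
With w = 22: L{5*cos(22t)*u(t)} = 5s/(s^2+484)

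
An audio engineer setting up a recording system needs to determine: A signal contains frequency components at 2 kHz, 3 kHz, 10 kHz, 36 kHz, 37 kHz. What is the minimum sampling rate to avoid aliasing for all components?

The highest frequency component is f_max = 37 kHz.
Nyquist rate = 2 * f_max = 2 * 37 kHz = 74 kHz.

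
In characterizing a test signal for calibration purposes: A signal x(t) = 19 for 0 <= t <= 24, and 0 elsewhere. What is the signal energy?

Energy = integral of |x(t)|^2 dt over the signal duration
= 19^2 * 24 = 361 * 24 = 8664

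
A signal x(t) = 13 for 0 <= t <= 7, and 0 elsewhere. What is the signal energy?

Energy = integral of |x(t)|^2 dt over the signal duration
= 13^2 * 7 = 169 * 7 = 1183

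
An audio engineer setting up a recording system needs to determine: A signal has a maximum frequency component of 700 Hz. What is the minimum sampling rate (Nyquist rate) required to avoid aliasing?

By the Nyquist-Shannon sampling theorem,
the minimum sampling rate (Nyquist rate) must be at least 2 * f_max.
Nyquist rate = 2 * 700 Hz = 1400 Hz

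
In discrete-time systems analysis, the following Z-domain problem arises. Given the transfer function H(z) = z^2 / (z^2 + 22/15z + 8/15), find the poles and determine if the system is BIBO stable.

Poles are roots of the denominator: z^2 + 22/15z + 8/15 = 0.
Quadratic formula: z = [-(22/15) +/- sqrt((22/15)^2 - 4*(8/15))] / 2
Discriminant = 484/225 - 32/15 = 4/225; sqrt = 2/15.
z = (-22/15 +/- 2/15) / 2 => z = -2/3 or z = -4/5.
|p1| = 4/5, |p2| = 2/3.
For BIBO stability, all poles must lie inside the unit circle (|p| < 1).
System is STABLE since both |p| < 1.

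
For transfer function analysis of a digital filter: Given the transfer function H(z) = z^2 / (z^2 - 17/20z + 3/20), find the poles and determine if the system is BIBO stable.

Poles are roots of the denominator: z^2 - 17/20z + 3/20 = 0.
Quadratic formula: z = [-(-17/20) +/- sqrt((-17/20)^2 - 4*(3/20))] / 2
Discriminant = 289/400 - 3/5 = 49/400; sqrt = 7/20.
z = (17/20 +/- 7/20) / 2 => z = 3/5 or z = 1/4.
|p1| = 3/5, |p2| = 1/4.
For BIBO stability, all poles must lie inside the unit circle (|p| < 1).
System is STABLE since both |p| < 1.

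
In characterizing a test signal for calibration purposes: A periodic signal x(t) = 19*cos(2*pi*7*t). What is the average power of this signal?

Average power of A*cos(wt) is A^2/2.
P = 19^2 / 2 = 361/2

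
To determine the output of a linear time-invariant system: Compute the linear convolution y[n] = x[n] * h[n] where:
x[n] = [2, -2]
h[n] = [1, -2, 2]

y[n] = sum_k x[k]*h[n-k]. Output length = len(x) + len(h) - 1 = 2 + 3 - 1 = 4.
y[0] = 2*1 = 2
y[1] = -2*1 + 2*-2 = -6
y[2] = -2*-2 + 2*2 = 8
y[3] = -2*2 = -4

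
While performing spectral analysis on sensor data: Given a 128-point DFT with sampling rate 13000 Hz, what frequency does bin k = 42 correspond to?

The frequency of DFT bin k is: f_k = k * f_s / N
f_42 = 42 * 13000 / 128 = 34125/8 Hz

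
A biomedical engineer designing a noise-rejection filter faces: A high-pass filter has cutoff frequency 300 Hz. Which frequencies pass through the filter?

A high-pass filter passes all frequencies above the cutoff frequency 300 Hz and attenuates lower frequencies.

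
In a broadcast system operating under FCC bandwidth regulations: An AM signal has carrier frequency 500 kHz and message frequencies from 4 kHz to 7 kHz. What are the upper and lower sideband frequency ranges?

Upper sideband (USB) = fc + [fm_low, fm_high] = 500 + [4, 7] = [504, 507] kHz
Lower sideband (LSB) = fc - [fm_high, fm_low] = 500 - [7, 4] = [493, 496] kHz
Total occupied spectrum: 493 kHz to 507 kHz (plus carrier at 500 kHz)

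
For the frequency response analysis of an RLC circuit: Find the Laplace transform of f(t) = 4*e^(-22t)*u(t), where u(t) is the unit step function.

Standard Laplace transform pair:
e^(-at)*u(t) <-> 1/(s+a)
With a = 22: L{4*e^(-22t)*u(t)} = 4/(s+22), ROC: Re(s) > -22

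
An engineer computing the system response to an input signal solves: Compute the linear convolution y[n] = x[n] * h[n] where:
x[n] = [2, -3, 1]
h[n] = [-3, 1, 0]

y[n] = sum_k x[k]*h[n-k]. Output length = len(x) + len(h) - 1 = 3 + 3 - 1 = 5.
y[0] = 2*-3 = -6
y[1] = -3*-3 + 2*1 = 11
y[2] = 1*-3 + -3*1 + 2*0 = -6
y[3] = 1*1 + -3*0 = 1
y[4] = 1*0 = 0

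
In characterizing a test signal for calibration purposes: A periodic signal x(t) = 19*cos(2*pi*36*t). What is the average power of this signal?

Average power of A*cos(wt) is A^2/2.
P = 19^2 / 2 = 361/2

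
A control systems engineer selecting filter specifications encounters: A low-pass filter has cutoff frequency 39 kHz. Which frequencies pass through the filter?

A low-pass filter passes all frequencies below the cutoff frequency 39 kHz and attenuates higher frequencies.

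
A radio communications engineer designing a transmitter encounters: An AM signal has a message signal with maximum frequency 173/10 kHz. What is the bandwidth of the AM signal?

In AM (double-sideband), the bandwidth is twice the message frequency.
BW = 2 * f_m = 2 * 173/10 kHz = 173/5 kHz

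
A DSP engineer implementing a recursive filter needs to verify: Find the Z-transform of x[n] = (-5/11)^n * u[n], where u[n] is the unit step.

The Z-transform of a^n * u[n] is z/(z-a) for |z| > |a|.
Here a = -5/11, so X(z) = z/(z - (-5/11)) = 11z/(11z + 5)
ROC: |z| > 5/11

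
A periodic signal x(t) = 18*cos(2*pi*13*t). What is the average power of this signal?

Average power of A*cos(wt) is A^2/2.
P = 18^2 / 2 = 324/2 = 162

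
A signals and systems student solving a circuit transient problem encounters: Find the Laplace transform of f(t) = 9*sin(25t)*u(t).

Standard pair: sin(wt)*u(t) <-> w/(s^2+w^2)
With w = 25: L{9*sin(25t)*u(t)} = 225/(s^2+625)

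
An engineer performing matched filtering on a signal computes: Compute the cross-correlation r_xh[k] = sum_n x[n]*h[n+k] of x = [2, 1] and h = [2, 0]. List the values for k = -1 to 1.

Both sequences indexed from 0 and zero outside their support.
Lags with overlap: k = -1 to 1.
  r_xh[-1] = x[1]*h[0] = 2
  r_xh[0] = x[0]*h[0] + x[1]*h[1] = 4
  r_xh[1] = x[0]*h[1] = 0
r_xh = [2, 4, 0] (for k = -1, ..., 1)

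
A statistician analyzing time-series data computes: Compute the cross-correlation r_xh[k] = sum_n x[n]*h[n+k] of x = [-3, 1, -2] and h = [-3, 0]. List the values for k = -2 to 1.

Both sequences indexed from 0 and zero outside their support.
Lags with overlap: k = -2 to 1.
  r_xh[-2] = x[2]*h[0] = 6
  r_xh[-1] = x[1]*h[0] + x[2]*h[1] = -3
  r_xh[0] = x[0]*h[0] + x[1]*h[1] = 9
  r_xh[1] = x[0]*h[1] = 0
r_xh = [6, -3, 9, 0] (for k = -2, ..., 1)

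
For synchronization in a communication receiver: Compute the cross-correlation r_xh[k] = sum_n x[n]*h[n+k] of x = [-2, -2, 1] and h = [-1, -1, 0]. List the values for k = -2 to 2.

Both sequences indexed from 0 and zero outside their support.
Lags with overlap: k = -2 to 2.
  r_xh[-2] = x[2]*h[0] = -1
  r_xh[-1] = x[1]*h[0] + x[2]*h[1] = 1
  r_xh[0] = x[0]*h[0] + x[1]*h[1] + x[2]*h[2] = 4
  r_xh[1] = x[0]*h[1] + x[1]*h[2] = 2
  r_xh[2] = x[0]*h[2] = 0
r_xh = [-1, 1, 4, 2, 0] (for k = -2, ..., 2)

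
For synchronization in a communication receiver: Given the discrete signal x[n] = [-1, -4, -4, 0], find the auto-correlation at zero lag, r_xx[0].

The auto-correlation at zero lag r_xx[0] equals the signal energy.
r_xx[0] = sum of x[n]^2 = (-1)^2 + (-4)^2 + (-4)^2 + 0^2
= 1 + 16 + 16 + 0 = 33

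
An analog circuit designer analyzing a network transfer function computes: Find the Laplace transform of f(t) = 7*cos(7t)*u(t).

Standard pair: cos(wt)*u(t) <-> s/(s^2+w^2)
With w = 7: L{7*cos(7t)*u(t)} = 7s/(s^2+49)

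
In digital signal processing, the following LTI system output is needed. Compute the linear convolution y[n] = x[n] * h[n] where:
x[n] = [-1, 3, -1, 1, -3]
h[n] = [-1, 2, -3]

y[n] = sum_k x[k]*h[n-k]. Output length = len(x) + len(h) - 1 = 5 + 3 - 1 = 7.
y[0] = -1*-1 = 1
y[1] = 3*-1 + -1*2 = -5
y[2] = -1*-1 + 3*2 + -1*-3 = 10
y[3] = 1*-1 + -1*2 + 3*-3 = -12
y[4] = -3*-1 + 1*2 + -1*-3 = 8
y[5] = -3*2 + 1*-3 = -9
y[6] = -3*-3 = 9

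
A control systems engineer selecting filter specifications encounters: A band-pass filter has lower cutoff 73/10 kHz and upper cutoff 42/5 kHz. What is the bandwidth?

Bandwidth = f_high - f_low
= 42/5 kHz - 73/10 kHz = 11/10 kHz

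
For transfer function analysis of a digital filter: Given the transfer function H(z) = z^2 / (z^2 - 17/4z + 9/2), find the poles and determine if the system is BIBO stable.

Poles are roots of the denominator: z^2 - 17/4z + 9/2 = 0.
Quadratic formula: z = [-(-17/4) +/- sqrt((-17/4)^2 - 4*(9/2))] / 2
Discriminant = 289/16 - 18 = 1/16; sqrt = 1/4.
z = (17/4 +/- 1/4) / 2 => z = 9/4 or z = 2.
|p1| = 2, |p2| = 9/4.
For BIBO stability, all poles must lie inside the unit circle (|p| < 1).
System is UNSTABLE since at least one |p| >= 1.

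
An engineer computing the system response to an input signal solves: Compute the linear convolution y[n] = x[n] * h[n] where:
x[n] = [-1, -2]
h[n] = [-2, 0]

y[n] = sum_k x[k]*h[n-k]. Output length = len(x) + len(h) - 1 = 2 + 2 - 1 = 3.
y[0] = -1*-2 = 2
y[1] = -2*-2 + -1*0 = 4
y[2] = -2*0 = 0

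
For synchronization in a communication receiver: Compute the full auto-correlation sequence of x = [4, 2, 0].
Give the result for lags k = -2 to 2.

r_xx[k] = sum_m x[m]*x[m+k], indexed from 0, for k = -2 to 2:
  r_xx[-2] = x[2]*x[0] = 0
  r_xx[-1] = x[1]*x[0] + x[2]*x[1] = 8
  r_xx[0] = x[0]*x[0] + x[1]*x[1] + x[2]*x[2] = 20
  r_xx[1] = x[0]*x[1] + x[1]*x[2] = 8
  r_xx[2] = x[0]*x[2] = 0
r_xx = [0, 8, 20, 8, 0]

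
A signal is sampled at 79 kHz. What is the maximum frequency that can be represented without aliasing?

The maximum frequency that can be represented without aliasing
is the Nyquist frequency: f_max = f_s / 2 = 79 kHz / 2 = 79/2 kHz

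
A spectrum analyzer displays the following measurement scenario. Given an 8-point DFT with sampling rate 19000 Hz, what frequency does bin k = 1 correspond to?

The frequency of DFT bin k is: f_k = k * f_s / N
f_1 = 1 * 19000 / 8 = 2375 Hz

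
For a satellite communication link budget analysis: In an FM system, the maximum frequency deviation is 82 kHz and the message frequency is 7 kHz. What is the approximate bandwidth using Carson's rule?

Carson's rule: BW = 2*(delta_f + f_m)
= 2*(82 + 7) kHz = 178 kHz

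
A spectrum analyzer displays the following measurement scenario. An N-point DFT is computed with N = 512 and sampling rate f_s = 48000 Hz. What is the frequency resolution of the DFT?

DFT frequency resolution = f_s / N
= 48000 / 512 = 375/4 Hz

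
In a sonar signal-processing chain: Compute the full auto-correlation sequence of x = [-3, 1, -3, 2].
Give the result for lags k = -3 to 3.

r_xx[k] = sum_m x[m]*x[m+k], indexed from 0, for k = -3 to 3:
  r_xx[-3] = x[3]*x[0] = -6
  r_xx[-2] = x[2]*x[0] + x[3]*x[1] = 11
  r_xx[-1] = x[1]*x[0] + x[2]*x[1] + x[3]*x[2] = -12
  r_xx[0] = x[0]*x[0] + x[1]*x[1] + x[2]*x[2] + x[3]*x[3] = 23
  r_xx[1] = x[0]*x[1] + x[1]*x[2] + x[2]*x[3] = -12
  r_xx[2] = x[0]*x[2] + x[1]*x[3] = 11
  r_xx[3] = x[0]*x[3] = -6
r_xx = [-6, 11, -12, 23, -12, 11, -6]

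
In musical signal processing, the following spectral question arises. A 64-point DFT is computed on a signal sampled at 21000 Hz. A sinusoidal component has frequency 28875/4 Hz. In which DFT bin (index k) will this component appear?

DFT frequency resolution = f_s/N = 21000/64 = 2625/8 Hz
Bin index k = f_signal / resolution = 28875/4 / 2625/8 = 22
The signal frequency 28875/4 Hz falls in DFT bin k = 22.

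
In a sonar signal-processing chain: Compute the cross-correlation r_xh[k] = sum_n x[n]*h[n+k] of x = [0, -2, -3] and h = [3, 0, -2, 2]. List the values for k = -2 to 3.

Both sequences indexed from 0 and zero outside their support.
Lags with overlap: k = -2 to 3.
  r_xh[-2] = x[2]*h[0] = -9
  r_xh[-1] = x[1]*h[0] + x[2]*h[1] = -6
  r_xh[0] = x[0]*h[0] + x[1]*h[1] + x[2]*h[2] = 6
  r_xh[1] = x[0]*h[1] + x[1]*h[2] + x[2]*h[3] = -2
  r_xh[2] = x[0]*h[2] + x[1]*h[3] = -4
  r_xh[3] = x[0]*h[3] = 0
r_xh = [-9, -6, 6, -2, -4, 0] (for k = -2, ..., 3)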